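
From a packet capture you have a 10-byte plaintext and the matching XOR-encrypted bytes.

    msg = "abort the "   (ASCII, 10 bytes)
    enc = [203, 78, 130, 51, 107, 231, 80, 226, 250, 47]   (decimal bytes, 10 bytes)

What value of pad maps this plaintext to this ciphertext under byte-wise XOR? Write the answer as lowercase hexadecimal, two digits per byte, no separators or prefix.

aa2ced411fc7248a9f0f

Since enc = msg ⊕ pad, XORing both sides with msg gives pad = msg ⊕ enc.
61 xor cb = aa
62 xor 4e = 2c
6f xor 82 = ed
72 xor 33 = 41
74 xor 6b = 1f
20 xor e7 = c7
74 xor 50 = 24
68 xor e2 = 8a
65 xor fa = 9f
20 xor 2f = 0f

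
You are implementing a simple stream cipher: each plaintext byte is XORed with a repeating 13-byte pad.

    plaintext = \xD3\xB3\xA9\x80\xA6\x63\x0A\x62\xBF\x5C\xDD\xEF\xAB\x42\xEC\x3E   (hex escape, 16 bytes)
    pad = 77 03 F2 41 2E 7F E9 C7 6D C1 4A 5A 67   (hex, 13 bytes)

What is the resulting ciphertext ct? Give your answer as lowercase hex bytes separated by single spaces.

The 13-byte key repeats, so the effective keystream is 77 03 f2 41 2e 7f e9 c7 6d c1 4a 5a 67 77 03 f2.
byte 0: d3 XOR 77 = a4
byte 1: b3 XOR 03 = b0
byte 2: a9 XOR f2 = 5b
byte 3: 80 XOR 41 = c1
byte 4: a6 XOR 2e = 88
byte 5: 63 XOR 7f = 1c
byte 6: 0a XOR e9 = e3
byte 7: 62 XOR c7 = a5
byte 8: bf XOR 6d = d2
byte 9: 5c XOR c1 = 9d
byte 10: dd XOR 4a = 97
byte 11: ef XOR 5a = b5
byte 12: ab XOR 67 = cc
byte 13: 42 XOR 77 = 35
byte 14: ec XOR 03 = ef
byte 15: 3e XOR f2 = cc

a4 b0 5b c1 88 1c e3 a5 d2 9d 97 b5 cc 35 ef cc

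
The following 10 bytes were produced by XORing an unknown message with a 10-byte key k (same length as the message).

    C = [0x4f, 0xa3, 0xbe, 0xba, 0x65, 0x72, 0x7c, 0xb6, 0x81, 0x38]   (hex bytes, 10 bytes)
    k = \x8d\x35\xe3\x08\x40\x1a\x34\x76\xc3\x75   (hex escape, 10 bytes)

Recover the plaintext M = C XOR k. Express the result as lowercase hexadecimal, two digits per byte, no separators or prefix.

c2965db2256848c0424d

XOR is its own inverse, so applying the key byte-wise gives the result directly.
byte 0: 01001111 XOR 10001101 = 11000010
byte 1: 10100011 XOR 00110101 = 10010110
byte 2: 10111110 XOR 11100011 = 01011101
byte 3: 10111010 XOR 00001000 = 10110010
byte 4: 01100101 XOR 01000000 = 00100101
byte 5: 01110010 XOR 00011010 = 01101000
byte 6: 01111100 XOR 00110100 = 01001000
byte 7: 10110110 XOR 01110110 = 11000000
byte 8: 10000001 XOR 11000011 = 01000010
byte 9: 00111000 XOR 01110101 = 01001101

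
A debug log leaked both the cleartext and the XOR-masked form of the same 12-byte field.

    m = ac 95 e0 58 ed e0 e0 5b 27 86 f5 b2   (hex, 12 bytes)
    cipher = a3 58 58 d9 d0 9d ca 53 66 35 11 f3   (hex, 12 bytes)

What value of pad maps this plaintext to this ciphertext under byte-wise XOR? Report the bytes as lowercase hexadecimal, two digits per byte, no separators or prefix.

0fcdb8813d7d2a0841b3e441

Since cipher = m ⊕ pad, XORing both sides with m gives pad = m ⊕ cipher.
byte 0: ac XOR a3 = 0f
byte 1: 95 XOR 58 = cd
byte 2: e0 XOR 58 = b8
byte 3: 58 XOR d9 = 81
byte 4: ed XOR d0 = 3d
byte 5: e0 XOR 9d = 7d
byte 6: e0 XOR ca = 2a
byte 7: 5b XOR 53 = 08
byte 8: 27 XOR 66 = 41
byte 9: 86 XOR 35 = b3
byte 10: f5 XOR 11 = e4
byte 11: b2 XOR f3 = 41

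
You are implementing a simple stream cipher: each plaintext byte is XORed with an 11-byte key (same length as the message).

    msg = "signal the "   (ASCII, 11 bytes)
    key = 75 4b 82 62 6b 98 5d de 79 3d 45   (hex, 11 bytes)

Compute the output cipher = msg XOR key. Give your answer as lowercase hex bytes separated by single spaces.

XOR is its own inverse, so applying the key byte-wise gives the result directly.
73 XOR 75 = 06
69 XOR 4b = 22
67 XOR 82 = e5
6e XOR 62 = 0c
61 XOR 6b = 0a
6c XOR 98 = f4
20 XOR 5d = 7d
74 XOR de = aa
68 XOR 79 = 11
65 XOR 3d = 58
20 XOR 45 = 65

06 22 e5 0c 0a f4 7d aa 11 58 65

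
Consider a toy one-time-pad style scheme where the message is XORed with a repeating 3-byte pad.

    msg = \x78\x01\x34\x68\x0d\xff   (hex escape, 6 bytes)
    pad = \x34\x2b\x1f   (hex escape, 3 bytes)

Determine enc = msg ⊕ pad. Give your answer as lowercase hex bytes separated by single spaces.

4c 2a 2b 5c 26 e0

The 3-byte key repeats, so the effective keystream is 34 2b 1f 34 2b 1f.
byte 0: 120 xor  52 =  76
byte 1:   1 xor  43 =  42
byte 2:  52 xor  31 =  43
byte 3: 104 xor  52 =  92
byte 4:  13 xor  43 =  38
byte 5: 255 xor  31 = 224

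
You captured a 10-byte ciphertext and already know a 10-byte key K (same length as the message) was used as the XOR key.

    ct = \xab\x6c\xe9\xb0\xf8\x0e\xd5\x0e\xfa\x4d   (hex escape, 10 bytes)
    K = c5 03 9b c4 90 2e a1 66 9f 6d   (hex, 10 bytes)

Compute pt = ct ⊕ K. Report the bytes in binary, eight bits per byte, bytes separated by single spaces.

01101110 01101111 01110010 01110100 01101000 00100000 01110100 01101000 01100101 00100000

XOR is its own inverse, so applying the key byte-wise gives the result directly.
ab ⊕ c5 = 6e
6c ⊕ 03 = 6f
e9 ⊕ 9b = 72
b0 ⊕ c4 = 74
f8 ⊕ 90 = 68
0e ⊕ 2e = 20
d5 ⊕ a1 = 74
0e ⊕ 66 = 68
fa ⊕ 9f = 65
4d ⊕ 6d = 20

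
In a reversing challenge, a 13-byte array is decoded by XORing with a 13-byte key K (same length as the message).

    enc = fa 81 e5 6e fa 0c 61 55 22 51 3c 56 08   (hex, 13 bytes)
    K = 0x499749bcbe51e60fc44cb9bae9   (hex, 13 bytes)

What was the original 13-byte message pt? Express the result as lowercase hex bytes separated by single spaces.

XOR is its own inverse, so applying the key byte-wise gives the result directly.
byte 0: fa XOR 49 = b3
byte 1: 81 XOR 97 = 16
byte 2: e5 XOR 49 = ac
byte 3: 6e XOR bc = d2
byte 4: fa XOR be = 44
byte 5: 0c XOR 51 = 5d
byte 6: 61 XOR e6 = 87
byte 7: 55 XOR 0f = 5a
byte 8: 22 XOR c4 = e6
byte 9: 51 XOR 4c = 1d
byte 10: 3c XOR b9 = 85
byte 11: 56 XOR ba = ec
byte 12: 08 XOR e9 = e1

b3 16 ac d2 44 5d 87 5a e6 1d 85 ec e1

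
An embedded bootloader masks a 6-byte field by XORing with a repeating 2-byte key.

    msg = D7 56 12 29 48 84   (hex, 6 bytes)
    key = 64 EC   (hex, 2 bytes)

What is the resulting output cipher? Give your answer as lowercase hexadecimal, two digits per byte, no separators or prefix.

The 2-byte key repeats, so the effective keystream is 64 ec 64 ec 64 ec.
byte 0: d7 XOR 64 = b3
byte 1: 56 XOR ec = ba
byte 2: 12 XOR 64 = 76
byte 3: 29 XOR ec = c5
byte 4: 48 XOR 64 = 2c
byte 5: 84 XOR ec = 68

b3ba76c52c68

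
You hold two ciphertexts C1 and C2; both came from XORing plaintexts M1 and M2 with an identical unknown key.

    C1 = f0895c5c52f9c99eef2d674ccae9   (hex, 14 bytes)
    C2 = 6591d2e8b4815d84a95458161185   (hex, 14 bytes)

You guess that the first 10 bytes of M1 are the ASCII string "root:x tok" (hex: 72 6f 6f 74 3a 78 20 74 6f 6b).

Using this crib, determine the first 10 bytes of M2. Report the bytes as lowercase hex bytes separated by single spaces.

e7 77 e1 c0 dc 00 b4 6e 29 12

First, C1 ⊕ C2 = (M1 ⊕ K) ⊕ (M2 ⊕ K) = M1 ⊕ M2, so the key drops out. Then M2 = (M1 ⊕ M2) ⊕ M1 over the first 10 bytes.
byte 0: (f0 ^ 65) ^ 72 = 95 ^ 72 = e7
byte 1: (89 ^ 91) ^ 6f = 18 ^ 6f = 77
byte 2: (5c ^ d2) ^ 6f = 8e ^ 6f = e1
byte 3: (5c ^ e8) ^ 74 = b4 ^ 74 = c0
byte 4: (52 ^ b4) ^ 3a = e6 ^ 3a = dc
byte 5: (f9 ^ 81) ^ 78 = 78 ^ 78 = 00
byte 6: (c9 ^ 5d) ^ 20 = 94 ^ 20 = b4
byte 7: (9e ^ 84) ^ 74 = 1a ^ 74 = 6e
byte 8: (ef ^ a9) ^ 6f = 46 ^ 6f = 29
byte 9: (2d ^ 54) ^ 6b = 79 ^ 6b = 12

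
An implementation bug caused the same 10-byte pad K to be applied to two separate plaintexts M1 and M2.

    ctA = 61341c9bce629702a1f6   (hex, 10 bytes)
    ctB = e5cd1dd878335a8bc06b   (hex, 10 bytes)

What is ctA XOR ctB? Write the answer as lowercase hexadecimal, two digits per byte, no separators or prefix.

84f90143b651cd89619d

ctA ⊕ ctB = (M1 ⊕ K) ⊕ (M2 ⊕ K) = M1 ⊕ M2 — the shared key cancels under XOR.
01100001 XOR 11100101 = 10000100
00110100 XOR 11001101 = 11111001
00011100 XOR 00011101 = 00000001
10011011 XOR 11011000 = 01000011
11001110 XOR 01111000 = 10110110
01100010 XOR 00110011 = 01010001
10010111 XOR 01011010 = 11001101
00000010 XOR 10001011 = 10001001
10100001 XOR 11000000 = 01100001
11110110 XOR 01101011 = 10011101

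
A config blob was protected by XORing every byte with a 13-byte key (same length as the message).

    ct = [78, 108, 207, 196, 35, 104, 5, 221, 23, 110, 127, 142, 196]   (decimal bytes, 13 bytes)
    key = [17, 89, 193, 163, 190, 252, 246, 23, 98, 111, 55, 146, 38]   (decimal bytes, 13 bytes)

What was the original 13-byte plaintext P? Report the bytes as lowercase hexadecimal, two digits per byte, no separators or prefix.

5f350e679d94f3ca7501481ce2

4e xor 11 = 5f
6c xor 59 = 35
cf xor c1 = 0e
c4 xor a3 = 67
23 xor be = 9d
68 xor fc = 94
05 xor f6 = f3
dd xor 17 = ca
17 xor 62 = 75
6e xor 6f = 01
7f xor 37 = 48
8e xor 92 = 1c
c4 xor 26 = e2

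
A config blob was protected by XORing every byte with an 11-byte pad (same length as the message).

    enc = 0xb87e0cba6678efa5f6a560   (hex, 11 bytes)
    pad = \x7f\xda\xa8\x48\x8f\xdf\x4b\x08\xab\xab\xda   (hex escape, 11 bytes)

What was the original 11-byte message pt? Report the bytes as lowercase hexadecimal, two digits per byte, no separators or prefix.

c7a4a4f2e9a7a4ad5d0eba

XOR is its own inverse, so applying the key byte-wise gives the result directly.
b8 ^ 7f = c7
7e ^ da = a4
0c ^ a8 = a4
ba ^ 48 = f2
66 ^ 8f = e9
78 ^ df = a7
ef ^ 4b = a4
a5 ^ 08 = ad
f6 ^ ab = 5d
a5 ^ ab = 0e
60 ^ da = ba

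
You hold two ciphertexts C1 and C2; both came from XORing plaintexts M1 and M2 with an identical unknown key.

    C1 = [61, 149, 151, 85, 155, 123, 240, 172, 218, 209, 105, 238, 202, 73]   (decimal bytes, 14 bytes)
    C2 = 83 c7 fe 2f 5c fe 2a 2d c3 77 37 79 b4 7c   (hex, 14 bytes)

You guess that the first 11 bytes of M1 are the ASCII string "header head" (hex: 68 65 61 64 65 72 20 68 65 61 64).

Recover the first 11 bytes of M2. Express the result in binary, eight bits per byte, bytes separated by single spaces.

First, C1 ⊕ C2 = (M1 ⊕ K) ⊕ (M2 ⊕ K) = M1 ⊕ M2, so the key drops out. Then M2 = (M1 ⊕ M2) ⊕ M1 over the first 11 bytes.
byte 0: (3d XOR 83) XOR 68 = be XOR 68 = d6
byte 1: (95 XOR c7) XOR 65 = 52 XOR 65 = 37
byte 2: (97 XOR fe) XOR 61 = 69 XOR 61 = 08
byte 3: (55 XOR 2f) XOR 64 = 7a XOR 64 = 1e
byte 4: (9b XOR 5c) XOR 65 = c7 XOR 65 = a2
byte 5: (7b XOR fe) XOR 72 = 85 XOR 72 = f7
byte 6: (f0 XOR 2a) XOR 20 = da XOR 20 = fa
byte 7: (ac XOR 2d) XOR 68 = 81 XOR 68 = e9
byte 8: (da XOR c3) XOR 65 = 19 XOR 65 = 7c
byte 9: (d1 XOR 77) XOR 61 = a6 XOR 61 = c7
byte 10: (69 XOR 37) XOR 64 = 5e XOR 64 = 3a

11010110 00110111 00001000 00011110 10100010 11110111 11111010 11101001 01111100 11000111 00111010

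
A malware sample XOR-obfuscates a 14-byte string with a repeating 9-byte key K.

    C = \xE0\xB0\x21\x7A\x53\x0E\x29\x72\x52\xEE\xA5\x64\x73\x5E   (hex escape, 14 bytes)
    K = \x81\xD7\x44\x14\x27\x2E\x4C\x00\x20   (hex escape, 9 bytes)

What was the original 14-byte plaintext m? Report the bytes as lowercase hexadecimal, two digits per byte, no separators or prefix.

The 9-byte key repeats, so the effective keystream is 81 d7 44 14 27 2e 4c 00 20 81 d7 44 14 27.
byte 0: e0 xor 81 = 61
byte 1: b0 xor d7 = 67
byte 2: 21 xor 44 = 65
byte 3: 7a xor 14 = 6e
byte 4: 53 xor 27 = 74
byte 5: 0e xor 2e = 20
byte 6: 29 xor 4c = 65
byte 7: 72 xor 00 = 72
byte 8: 52 xor 20 = 72
byte 9: ee xor 81 = 6f
byte 10: a5 xor d7 = 72
byte 11: 64 xor 44 = 20
byte 12: 73 xor 14 = 67
byte 13: 5e xor 27 = 79

6167656e74206572726f72206779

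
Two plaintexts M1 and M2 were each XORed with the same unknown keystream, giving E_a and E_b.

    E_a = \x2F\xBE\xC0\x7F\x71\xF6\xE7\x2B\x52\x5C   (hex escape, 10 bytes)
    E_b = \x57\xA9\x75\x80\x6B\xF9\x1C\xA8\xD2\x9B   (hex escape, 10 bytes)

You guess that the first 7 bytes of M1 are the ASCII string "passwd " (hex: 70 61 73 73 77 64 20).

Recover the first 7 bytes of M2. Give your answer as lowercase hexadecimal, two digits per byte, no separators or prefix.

First, E_a ⊕ E_b = (M1 ⊕ K) ⊕ (M2 ⊕ K) = M1 ⊕ M2, so the key drops out. Then M2 = (M1 ⊕ M2) ⊕ M1 over the first 7 bytes.
byte 0: (2f XOR 57) XOR 70 = 78 XOR 70 = 08
byte 1: (be XOR a9) XOR 61 = 17 XOR 61 = 76
byte 2: (c0 XOR 75) XOR 73 = b5 XOR 73 = c6
byte 3: (7f XOR 80) XOR 73 = ff XOR 73 = 8c
byte 4: (71 XOR 6b) XOR 77 = 1a XOR 77 = 6d
byte 5: (f6 XOR f9) XOR 64 = 0f XOR 64 = 6b
byte 6: (e7 XOR 1c) XOR 20 = fb XOR 20 = db

0876c68c6d6bdb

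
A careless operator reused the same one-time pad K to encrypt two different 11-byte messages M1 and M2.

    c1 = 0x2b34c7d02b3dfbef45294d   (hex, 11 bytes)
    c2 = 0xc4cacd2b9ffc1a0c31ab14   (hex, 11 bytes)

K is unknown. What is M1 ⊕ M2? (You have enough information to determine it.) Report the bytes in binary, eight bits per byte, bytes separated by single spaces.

11101111 11111110 00001010 11111011 10110100 11000001 11100001 11100011 01110100 10000010 01011001

c1 ⊕ c2 = (M1 ⊕ K) ⊕ (M2 ⊕ K) = M1 ⊕ M2 — the shared key cancels under XOR.
byte 0: 2b ^ c4 = ef
byte 1: 34 ^ ca = fe
byte 2: c7 ^ cd = 0a
byte 3: d0 ^ 2b = fb
byte 4: 2b ^ 9f = b4
byte 5: 3d ^ fc = c1
byte 6: fb ^ 1a = e1
byte 7: ef ^ 0c = e3
byte 8: 45 ^ 31 = 74
byte 9: 29 ^ ab = 82
byte 10: 4d ^ 14 = 59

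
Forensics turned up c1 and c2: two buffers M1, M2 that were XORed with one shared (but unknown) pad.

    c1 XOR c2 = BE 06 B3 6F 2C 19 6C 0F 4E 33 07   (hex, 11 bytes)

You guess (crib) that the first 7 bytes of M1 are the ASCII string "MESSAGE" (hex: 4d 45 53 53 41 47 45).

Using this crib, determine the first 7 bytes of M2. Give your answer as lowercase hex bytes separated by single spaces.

Since c1 ⊕ c2 = M1 ⊕ M2, XORing with the guessed M1 bytes yields the corresponding M2 bytes: M2 = (c1 ⊕ c2) ⊕ M1.
10111110 ^ 01001101 = 11110011
00000110 ^ 01000101 = 01000011
10110011 ^ 01010011 = 11100000
01101111 ^ 01010011 = 00111100
00101100 ^ 01000001 = 01101101
00011001 ^ 01000111 = 01011110
01101100 ^ 01000101 = 00101001

f3 43 e0 3c 6d 5e 29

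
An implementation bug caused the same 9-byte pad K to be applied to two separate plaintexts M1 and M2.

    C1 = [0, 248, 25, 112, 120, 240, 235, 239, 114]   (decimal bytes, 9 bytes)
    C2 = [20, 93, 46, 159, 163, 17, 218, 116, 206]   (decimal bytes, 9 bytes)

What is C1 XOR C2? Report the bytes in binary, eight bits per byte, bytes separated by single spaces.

00010100 10100101 00110111 11101111 11011011 11100001 00110001 10011011 10111100

C1 ⊕ C2 = (M1 ⊕ K) ⊕ (M2 ⊕ K) = M1 ⊕ M2 — the shared key cancels under XOR.
00 ⊕ 14 = 14
f8 ⊕ 5d = a5
19 ⊕ 2e = 37
70 ⊕ 9f = ef
78 ⊕ a3 = db
f0 ⊕ 11 = e1
eb ⊕ da = 31
ef ⊕ 74 = 9b
72 ⊕ ce = bc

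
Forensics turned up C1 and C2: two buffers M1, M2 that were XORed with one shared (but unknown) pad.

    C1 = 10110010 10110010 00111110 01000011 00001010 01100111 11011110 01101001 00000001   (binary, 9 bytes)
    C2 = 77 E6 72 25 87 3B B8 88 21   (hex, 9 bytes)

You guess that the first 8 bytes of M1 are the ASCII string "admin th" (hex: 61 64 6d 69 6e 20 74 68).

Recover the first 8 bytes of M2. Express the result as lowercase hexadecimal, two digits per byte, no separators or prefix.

First, C1 ⊕ C2 = (M1 ⊕ K) ⊕ (M2 ⊕ K) = M1 ⊕ M2, so the key drops out. Then M2 = (M1 ⊕ M2) ⊕ M1 over the first 8 bytes.
byte 0: (b2 XOR 77) XOR 61 = c5 XOR 61 = a4
byte 1: (b2 XOR e6) XOR 64 = 54 XOR 64 = 30
byte 2: (3e XOR 72) XOR 6d = 4c XOR 6d = 21
byte 3: (43 XOR 25) XOR 69 = 66 XOR 69 = 0f
byte 4: (0a XOR 87) XOR 6e = 8d XOR 6e = e3
byte 5: (67 XOR 3b) XOR 20 = 5c XOR 20 = 7c
byte 6: (de XOR b8) XOR 74 = 66 XOR 74 = 12
byte 7: (69 XOR 88) XOR 68 = e1 XOR 68 = 89

a430210fe37c1289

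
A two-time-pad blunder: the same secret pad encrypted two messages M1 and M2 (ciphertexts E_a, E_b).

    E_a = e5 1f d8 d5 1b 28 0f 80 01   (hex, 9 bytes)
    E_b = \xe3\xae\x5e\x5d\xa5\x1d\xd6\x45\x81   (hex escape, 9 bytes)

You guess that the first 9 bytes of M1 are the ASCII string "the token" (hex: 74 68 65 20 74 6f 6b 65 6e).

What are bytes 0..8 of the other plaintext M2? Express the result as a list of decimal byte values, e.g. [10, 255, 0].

[114, 217, 227, 168, 202, 90, 178, 160, 238]

First, E_a ⊕ E_b = (M1 ⊕ K) ⊕ (M2 ⊕ K) = M1 ⊕ M2, so the key drops out. Then M2 = (M1 ⊕ M2) ⊕ M1 over the first 9 bytes.
byte 0: (e5 xor e3) xor 74 = 06 xor 74 = 72
byte 1: (1f xor ae) xor 68 = b1 xor 68 = d9
byte 2: (d8 xor 5e) xor 65 = 86 xor 65 = e3
byte 3: (d5 xor 5d) xor 20 = 88 xor 20 = a8
byte 4: (1b xor a5) xor 74 = be xor 74 = ca
byte 5: (28 xor 1d) xor 6f = 35 xor 6f = 5a
byte 6: (0f xor d6) xor 6b = d9 xor 6b = b2
byte 7: (80 xor 45) xor 65 = c5 xor 65 = a0
byte 8: (01 xor 81) xor 6e = 80 xor 6e = ee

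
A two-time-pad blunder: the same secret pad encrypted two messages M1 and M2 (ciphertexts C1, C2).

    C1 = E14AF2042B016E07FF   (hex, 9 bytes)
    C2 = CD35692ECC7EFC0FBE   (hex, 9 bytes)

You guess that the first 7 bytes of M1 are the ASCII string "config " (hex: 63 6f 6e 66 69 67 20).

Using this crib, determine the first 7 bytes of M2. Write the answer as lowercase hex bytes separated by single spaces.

4f 10 f5 4c 8e 18 b2

First, C1 ⊕ C2 = (M1 ⊕ K) ⊕ (M2 ⊕ K) = M1 ⊕ M2, so the key drops out. Then M2 = (M1 ⊕ M2) ⊕ M1 over the first 7 bytes.
byte 0: (e1 xor cd) xor 63 = 2c xor 63 = 4f
byte 1: (4a xor 35) xor 6f = 7f xor 6f = 10
byte 2: (f2 xor 69) xor 6e = 9b xor 6e = f5
byte 3: (04 xor 2e) xor 66 = 2a xor 66 = 4c
byte 4: (2b xor cc) xor 69 = e7 xor 69 = 8e
byte 5: (01 xor 7e) xor 67 = 7f xor 67 = 18
byte 6: (6e xor fc) xor 20 = 92 xor 20 = b2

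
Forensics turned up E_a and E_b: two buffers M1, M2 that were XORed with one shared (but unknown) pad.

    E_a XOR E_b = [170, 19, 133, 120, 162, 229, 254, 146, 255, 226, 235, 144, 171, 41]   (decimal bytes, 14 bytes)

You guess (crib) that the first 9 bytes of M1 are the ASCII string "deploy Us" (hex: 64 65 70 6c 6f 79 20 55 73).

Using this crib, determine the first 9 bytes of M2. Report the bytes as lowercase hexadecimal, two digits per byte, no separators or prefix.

ce76f514cd9cdec78c

Since E_a ⊕ E_b = M1 ⊕ M2, XORing with the guessed M1 bytes yields the corresponding M2 bytes: M2 = (E_a ⊕ E_b) ⊕ M1.
aa XOR 64 = ce
13 XOR 65 = 76
85 XOR 70 = f5
78 XOR 6c = 14
a2 XOR 6f = cd
e5 XOR 79 = 9c
fe XOR 20 = de
92 XOR 55 = c7
ff XOR 73 = 8c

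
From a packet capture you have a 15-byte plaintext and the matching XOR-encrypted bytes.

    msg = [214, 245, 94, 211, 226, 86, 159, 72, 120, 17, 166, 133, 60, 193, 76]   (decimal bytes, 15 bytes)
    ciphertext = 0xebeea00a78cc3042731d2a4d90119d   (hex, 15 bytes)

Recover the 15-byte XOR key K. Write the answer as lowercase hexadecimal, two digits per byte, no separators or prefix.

Since ciphertext = msg ⊕ K, XORing both sides with msg gives K = msg ⊕ ciphertext.
11010110 XOR 11101011 = 00111101
11110101 XOR 11101110 = 00011011
01011110 XOR 10100000 = 11111110
11010011 XOR 00001010 = 11011001
11100010 XOR 01111000 = 10011010
01010110 XOR 11001100 = 10011010
10011111 XOR 00110000 = 10101111
01001000 XOR 01000010 = 00001010
01111000 XOR 01110011 = 00001011
00010001 XOR 00011101 = 00001100
10100110 XOR 00101010 = 10001100
10000101 XOR 01001101 = 11001000
00111100 XOR 10010000 = 10101100
11000001 XOR 00010001 = 11010000
01001100 XOR 10011101 = 11010001

3d1bfed99a9aaf0a0b0c8cc8acd0d1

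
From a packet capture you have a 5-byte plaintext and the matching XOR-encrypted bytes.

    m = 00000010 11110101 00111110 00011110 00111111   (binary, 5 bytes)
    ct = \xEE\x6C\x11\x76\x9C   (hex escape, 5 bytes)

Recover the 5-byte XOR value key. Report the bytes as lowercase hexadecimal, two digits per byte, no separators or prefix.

ec992f68a3

Since ct = m ⊕ key, XORing both sides with m gives key = m ⊕ ct.
  2 ⊕ 238 = 236
245 ⊕ 108 = 153
 62 ⊕  17 =  47
 30 ⊕ 118 = 104
 63 ⊕ 156 = 163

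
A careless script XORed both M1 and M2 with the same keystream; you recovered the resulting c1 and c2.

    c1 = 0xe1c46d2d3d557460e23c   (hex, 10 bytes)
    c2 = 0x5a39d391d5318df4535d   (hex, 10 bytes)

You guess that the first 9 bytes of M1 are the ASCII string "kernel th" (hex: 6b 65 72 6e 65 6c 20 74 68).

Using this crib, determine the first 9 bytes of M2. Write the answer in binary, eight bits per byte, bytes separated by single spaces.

First, c1 ⊕ c2 = (M1 ⊕ K) ⊕ (M2 ⊕ K) = M1 ⊕ M2, so the key drops out. Then M2 = (M1 ⊕ M2) ⊕ M1 over the first 9 bytes.
byte 0: (e1 ⊕ 5a) ⊕ 6b = bb ⊕ 6b = d0
byte 1: (c4 ⊕ 39) ⊕ 65 = fd ⊕ 65 = 98
byte 2: (6d ⊕ d3) ⊕ 72 = be ⊕ 72 = cc
byte 3: (2d ⊕ 91) ⊕ 6e = bc ⊕ 6e = d2
byte 4: (3d ⊕ d5) ⊕ 65 = e8 ⊕ 65 = 8d
byte 5: (55 ⊕ 31) ⊕ 6c = 64 ⊕ 6c = 08
byte 6: (74 ⊕ 8d) ⊕ 20 = f9 ⊕ 20 = d9
byte 7: (60 ⊕ f4) ⊕ 74 = 94 ⊕ 74 = e0
byte 8: (e2 ⊕ 53) ⊕ 68 = b1 ⊕ 68 = d9

11010000 10011000 11001100 11010010 10001101 00001000 11011001 11100000 11011001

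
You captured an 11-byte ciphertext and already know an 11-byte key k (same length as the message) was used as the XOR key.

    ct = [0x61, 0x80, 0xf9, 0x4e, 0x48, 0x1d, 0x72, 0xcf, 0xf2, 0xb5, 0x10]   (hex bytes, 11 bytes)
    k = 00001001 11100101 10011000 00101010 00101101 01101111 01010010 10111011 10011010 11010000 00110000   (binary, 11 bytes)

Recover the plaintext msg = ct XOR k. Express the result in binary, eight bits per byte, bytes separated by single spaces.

01101000 01100101 01100001 01100100 01100101 01110010 00100000 01110100 01101000 01100101 00100000

61 XOR 09 = 68
80 XOR e5 = 65
f9 XOR 98 = 61
4e XOR 2a = 64
48 XOR 2d = 65
1d XOR 6f = 72
72 XOR 52 = 20
cf XOR bb = 74
f2 XOR 9a = 68
b5 XOR d0 = 65
10 XOR 30 = 20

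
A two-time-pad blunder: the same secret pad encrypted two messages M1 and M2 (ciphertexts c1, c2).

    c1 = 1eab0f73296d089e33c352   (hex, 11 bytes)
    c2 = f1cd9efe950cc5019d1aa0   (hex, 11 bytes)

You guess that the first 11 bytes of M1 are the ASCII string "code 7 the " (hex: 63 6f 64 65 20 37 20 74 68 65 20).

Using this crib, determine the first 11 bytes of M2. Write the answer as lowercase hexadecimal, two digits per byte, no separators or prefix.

8c09f5e89c56edebc6bcd2

First, c1 ⊕ c2 = (M1 ⊕ K) ⊕ (M2 ⊕ K) = M1 ⊕ M2, so the key drops out. Then M2 = (M1 ⊕ M2) ⊕ M1 over the first 11 bytes.
byte 0: (1e ^ f1) ^ 63 = ef ^ 63 = 8c
byte 1: (ab ^ cd) ^ 6f = 66 ^ 6f = 09
byte 2: (0f ^ 9e) ^ 64 = 91 ^ 64 = f5
byte 3: (73 ^ fe) ^ 65 = 8d ^ 65 = e8
byte 4: (29 ^ 95) ^ 20 = bc ^ 20 = 9c
byte 5: (6d ^ 0c) ^ 37 = 61 ^ 37 = 56
byte 6: (08 ^ c5) ^ 20 = cd ^ 20 = ed
byte 7: (9e ^ 01) ^ 74 = 9f ^ 74 = eb
byte 8: (33 ^ 9d) ^ 68 = ae ^ 68 = c6
byte 9: (c3 ^ 1a) ^ 65 = d9 ^ 65 = bc
byte 10: (52 ^ a0) ^ 20 = f2 ^ 20 = d2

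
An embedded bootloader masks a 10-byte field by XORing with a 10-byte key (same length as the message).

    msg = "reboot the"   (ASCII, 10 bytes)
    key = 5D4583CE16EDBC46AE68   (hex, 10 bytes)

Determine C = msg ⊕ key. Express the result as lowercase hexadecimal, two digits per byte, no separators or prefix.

72 xor 5d = 2f
65 xor 45 = 20
62 xor 83 = e1
6f xor ce = a1
6f xor 16 = 79
74 xor ed = 99
20 xor bc = 9c
74 xor 46 = 32
68 xor ae = c6
65 xor 68 = 0d

2f20e1a179999c32c60d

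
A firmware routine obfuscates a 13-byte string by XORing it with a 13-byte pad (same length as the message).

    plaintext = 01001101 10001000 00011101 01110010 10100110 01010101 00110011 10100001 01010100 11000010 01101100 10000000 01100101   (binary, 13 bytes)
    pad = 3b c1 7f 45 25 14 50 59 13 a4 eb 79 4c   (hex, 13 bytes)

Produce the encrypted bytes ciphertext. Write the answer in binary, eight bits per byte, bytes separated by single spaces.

byte 0: 01001101 xor 00111011 = 01110110
byte 1: 10001000 xor 11000001 = 01001001
byte 2: 00011101 xor 01111111 = 01100010
byte 3: 01110010 xor 01000101 = 00110111
byte 4: 10100110 xor 00100101 = 10000011
byte 5: 01010101 xor 00010100 = 01000001
byte 6: 00110011 xor 01010000 = 01100011
byte 7: 10100001 xor 01011001 = 11111000
byte 8: 01010100 xor 00010011 = 01000111
byte 9: 11000010 xor 10100100 = 01100110
byte 10: 01101100 xor 11101011 = 10000111
byte 11: 10000000 xor 01111001 = 11111001
byte 12: 01100101 xor 01001100 = 00101001

01110110 01001001 01100010 00110111 10000011 01000001 01100011 11111000 01000111 01100110 10000111 11111001 00101001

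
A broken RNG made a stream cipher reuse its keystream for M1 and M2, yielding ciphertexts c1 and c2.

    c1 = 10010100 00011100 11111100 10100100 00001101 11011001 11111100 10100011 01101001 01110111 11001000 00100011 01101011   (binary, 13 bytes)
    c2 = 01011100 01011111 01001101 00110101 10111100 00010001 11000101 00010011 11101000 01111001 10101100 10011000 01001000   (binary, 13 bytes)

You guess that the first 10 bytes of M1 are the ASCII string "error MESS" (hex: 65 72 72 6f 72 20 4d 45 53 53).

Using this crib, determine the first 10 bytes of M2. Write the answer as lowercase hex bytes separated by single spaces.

First, c1 ⊕ c2 = (M1 ⊕ K) ⊕ (M2 ⊕ K) = M1 ⊕ M2, so the key drops out. Then M2 = (M1 ⊕ M2) ⊕ M1 over the first 10 bytes.
byte 0: (94 ^ 5c) ^ 65 = c8 ^ 65 = ad
byte 1: (1c ^ 5f) ^ 72 = 43 ^ 72 = 31
byte 2: (fc ^ 4d) ^ 72 = b1 ^ 72 = c3
byte 3: (a4 ^ 35) ^ 6f = 91 ^ 6f = fe
byte 4: (0d ^ bc) ^ 72 = b1 ^ 72 = c3
byte 5: (d9 ^ 11) ^ 20 = c8 ^ 20 = e8
byte 6: (fc ^ c5) ^ 4d = 39 ^ 4d = 74
byte 7: (a3 ^ 13) ^ 45 = b0 ^ 45 = f5
byte 8: (69 ^ e8) ^ 53 = 81 ^ 53 = d2
byte 9: (77 ^ 79) ^ 53 = 0e ^ 53 = 5d

ad 31 c3 fe c3 e8 74 f5 d2 5d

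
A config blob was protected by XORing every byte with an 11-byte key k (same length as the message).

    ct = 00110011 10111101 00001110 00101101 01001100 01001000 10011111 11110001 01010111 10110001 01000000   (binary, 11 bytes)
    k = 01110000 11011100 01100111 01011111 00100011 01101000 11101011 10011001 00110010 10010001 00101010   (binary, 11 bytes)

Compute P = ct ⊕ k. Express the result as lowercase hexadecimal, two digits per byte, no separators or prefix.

byte 0: 33 ⊕ 70 = 43
byte 1: bd ⊕ dc = 61
byte 2: 0e ⊕ 67 = 69
byte 3: 2d ⊕ 5f = 72
byte 4: 4c ⊕ 23 = 6f
byte 5: 48 ⊕ 68 = 20
byte 6: 9f ⊕ eb = 74
byte 7: f1 ⊕ 99 = 68
byte 8: 57 ⊕ 32 = 65
byte 9: b1 ⊕ 91 = 20
byte 10: 40 ⊕ 2a = 6a

436169726f20746865206a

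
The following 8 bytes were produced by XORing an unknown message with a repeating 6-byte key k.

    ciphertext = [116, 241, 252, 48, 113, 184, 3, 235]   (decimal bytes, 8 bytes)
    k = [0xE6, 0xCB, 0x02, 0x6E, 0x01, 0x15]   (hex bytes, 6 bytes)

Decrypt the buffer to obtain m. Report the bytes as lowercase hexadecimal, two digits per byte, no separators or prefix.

The 6-byte key repeats, so the effective keystream is e6 cb 02 6e 01 15 e6 cb.
byte 0: 01110100 XOR 11100110 = 10010010
byte 1: 11110001 XOR 11001011 = 00111010
byte 2: 11111100 XOR 00000010 = 11111110
byte 3: 00110000 XOR 01101110 = 01011110
byte 4: 01110001 XOR 00000001 = 01110000
byte 5: 10111000 XOR 00010101 = 10101101
byte 6: 00000011 XOR 11100110 = 11100101
byte 7: 11101011 XOR 11001011 = 00100000

923afe5e70ade520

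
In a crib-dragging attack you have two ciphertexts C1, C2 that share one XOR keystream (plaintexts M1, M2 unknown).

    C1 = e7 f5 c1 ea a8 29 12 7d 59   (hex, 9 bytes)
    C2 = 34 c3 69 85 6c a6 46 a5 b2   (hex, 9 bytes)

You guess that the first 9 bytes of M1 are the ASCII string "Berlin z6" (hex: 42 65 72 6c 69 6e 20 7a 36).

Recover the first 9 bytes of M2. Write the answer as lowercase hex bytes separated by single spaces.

91 53 da 03 ad e1 74 a2 dd

First, C1 ⊕ C2 = (M1 ⊕ K) ⊕ (M2 ⊕ K) = M1 ⊕ M2, so the key drops out. Then M2 = (M1 ⊕ M2) ⊕ M1 over the first 9 bytes.
byte 0: (e7 xor 34) xor 42 = d3 xor 42 = 91
byte 1: (f5 xor c3) xor 65 = 36 xor 65 = 53
byte 2: (c1 xor 69) xor 72 = a8 xor 72 = da
byte 3: (ea xor 85) xor 6c = 6f xor 6c = 03
byte 4: (a8 xor 6c) xor 69 = c4 xor 69 = ad
byte 5: (29 xor a6) xor 6e = 8f xor 6e = e1
byte 6: (12 xor 46) xor 20 = 54 xor 20 = 74
byte 7: (7d xor a5) xor 7a = d8 xor 7a = a2
byte 8: (59 xor b2) xor 36 = eb xor 36 = dd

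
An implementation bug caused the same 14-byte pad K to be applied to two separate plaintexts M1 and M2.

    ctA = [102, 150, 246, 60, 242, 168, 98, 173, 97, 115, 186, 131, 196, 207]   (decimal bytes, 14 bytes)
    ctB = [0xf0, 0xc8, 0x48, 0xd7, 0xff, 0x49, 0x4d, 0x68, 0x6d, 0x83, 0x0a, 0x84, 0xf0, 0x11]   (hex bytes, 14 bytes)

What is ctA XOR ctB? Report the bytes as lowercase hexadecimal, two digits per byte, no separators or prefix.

965ebeeb0de12fc50cf0b00734de

ctA ⊕ ctB = (M1 ⊕ K) ⊕ (M2 ⊕ K) = M1 ⊕ M2 — the shared key cancels under XOR.
byte 0: 66 XOR f0 = 96
byte 1: 96 XOR c8 = 5e
byte 2: f6 XOR 48 = be
byte 3: 3c XOR d7 = eb
byte 4: f2 XOR ff = 0d
byte 5: a8 XOR 49 = e1
byte 6: 62 XOR 4d = 2f
byte 7: ad XOR 68 = c5
byte 8: 61 XOR 6d = 0c
byte 9: 73 XOR 83 = f0
byte 10: ba XOR 0a = b0
byte 11: 83 XOR 84 = 07
byte 12: c4 XOR f0 = 34
byte 13: cf XOR 11 = de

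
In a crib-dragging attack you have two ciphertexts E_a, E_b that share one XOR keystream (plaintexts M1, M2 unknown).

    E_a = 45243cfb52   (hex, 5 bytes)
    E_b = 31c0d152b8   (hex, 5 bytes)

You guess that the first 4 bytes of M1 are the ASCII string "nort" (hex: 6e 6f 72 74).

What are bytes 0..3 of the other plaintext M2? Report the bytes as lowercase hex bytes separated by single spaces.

1a 8b 9f dd

First, E_a ⊕ E_b = (M1 ⊕ K) ⊕ (M2 ⊕ K) = M1 ⊕ M2, so the key drops out. Then M2 = (M1 ⊕ M2) ⊕ M1 over the first 4 bytes.
byte 0: (45 ^ 31) ^ 6e = 74 ^ 6e = 1a
byte 1: (24 ^ c0) ^ 6f = e4 ^ 6f = 8b
byte 2: (3c ^ d1) ^ 72 = ed ^ 72 = 9f
byte 3: (fb ^ 52) ^ 74 = a9 ^ 74 = dd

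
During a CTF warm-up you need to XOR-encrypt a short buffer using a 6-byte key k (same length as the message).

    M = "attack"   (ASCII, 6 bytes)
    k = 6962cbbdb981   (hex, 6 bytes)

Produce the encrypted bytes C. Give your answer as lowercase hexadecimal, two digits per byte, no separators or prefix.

XOR is its own inverse, so applying the key byte-wise gives the result directly.
61 ^ 69 = 08
74 ^ 62 = 16
74 ^ cb = bf
61 ^ bd = dc
63 ^ b9 = da
6b ^ 81 = ea

0816bfdcdaea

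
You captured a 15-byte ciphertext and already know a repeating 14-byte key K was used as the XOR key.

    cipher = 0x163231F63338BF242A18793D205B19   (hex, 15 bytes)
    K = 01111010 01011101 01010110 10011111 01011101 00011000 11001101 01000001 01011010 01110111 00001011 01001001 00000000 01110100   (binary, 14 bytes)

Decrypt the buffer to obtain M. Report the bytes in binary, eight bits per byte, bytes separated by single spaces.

The 14-byte key repeats, so the effective keystream is 7a 5d 56 9f 5d 18 cd 41 5a 77 0b 49 00 74 7a.
byte 0: 00010110 ⊕ 01111010 = 01101100
byte 1: 00110010 ⊕ 01011101 = 01101111
byte 2: 00110001 ⊕ 01010110 = 01100111
byte 3: 11110110 ⊕ 10011111 = 01101001
byte 4: 00110011 ⊕ 01011101 = 01101110
byte 5: 00111000 ⊕ 00011000 = 00100000
byte 6: 10111111 ⊕ 11001101 = 01110010
byte 7: 00100100 ⊕ 01000001 = 01100101
byte 8: 00101010 ⊕ 01011010 = 01110000
byte 9: 00011000 ⊕ 01110111 = 01101111
byte 10: 01111001 ⊕ 00001011 = 01110010
byte 11: 00111101 ⊕ 01001001 = 01110100
byte 12: 00100000 ⊕ 00000000 = 00100000
byte 13: 01011011 ⊕ 01110100 = 00101111
byte 14: 00011001 ⊕ 01111010 = 01100011

01101100 01101111 01100111 01101001 01101110 00100000 01110010 01100101 01110000 01101111 01110010 01110100 00100000 00101111 01100011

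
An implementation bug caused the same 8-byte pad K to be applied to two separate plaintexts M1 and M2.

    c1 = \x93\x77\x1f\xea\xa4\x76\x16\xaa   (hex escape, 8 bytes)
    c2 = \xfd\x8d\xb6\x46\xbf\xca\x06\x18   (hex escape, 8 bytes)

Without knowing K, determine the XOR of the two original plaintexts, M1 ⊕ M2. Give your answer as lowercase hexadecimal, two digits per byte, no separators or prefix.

c1 ⊕ c2 = (M1 ⊕ K) ⊕ (M2 ⊕ K) = M1 ⊕ M2 — the shared key cancels under XOR.
byte 0: 93 xor fd = 6e
byte 1: 77 xor 8d = fa
byte 2: 1f xor b6 = a9
byte 3: ea xor 46 = ac
byte 4: a4 xor bf = 1b
byte 5: 76 xor ca = bc
byte 6: 16 xor 06 = 10
byte 7: aa xor 18 = b2

6efaa9ac1bbc10b2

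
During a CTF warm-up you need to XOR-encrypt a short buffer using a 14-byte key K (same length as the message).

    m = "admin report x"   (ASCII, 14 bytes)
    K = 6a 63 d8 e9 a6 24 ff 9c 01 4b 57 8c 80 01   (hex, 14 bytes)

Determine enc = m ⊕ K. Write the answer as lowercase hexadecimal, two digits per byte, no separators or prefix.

0b07b580c8048df9712425f8a079

XOR is its own inverse, so applying the key byte-wise gives the result directly.
byte 0:  97 ^ 106 =  11
byte 1: 100 ^  99 =   7
byte 2: 109 ^ 216 = 181
byte 3: 105 ^ 233 = 128
byte 4: 110 ^ 166 = 200
byte 5:  32 ^  36 =   4
byte 6: 114 ^ 255 = 141
byte 7: 101 ^ 156 = 249
byte 8: 112 ^   1 = 113
byte 9: 111 ^  75 =  36
byte 10: 114 ^  87 =  37
byte 11: 116 ^ 140 = 248
byte 12:  32 ^ 128 = 160
byte 13: 120 ^   1 = 121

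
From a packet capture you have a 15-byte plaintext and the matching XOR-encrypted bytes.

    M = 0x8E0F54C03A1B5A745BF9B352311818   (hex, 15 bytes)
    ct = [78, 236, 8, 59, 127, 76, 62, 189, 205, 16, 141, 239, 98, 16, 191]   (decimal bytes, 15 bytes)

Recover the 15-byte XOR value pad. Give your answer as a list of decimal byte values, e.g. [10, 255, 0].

Since ct = M ⊕ pad, XORing both sides with M gives pad = M ⊕ ct.
10001110 ^ 01001110 = 11000000
00001111 ^ 11101100 = 11100011
01010100 ^ 00001000 = 01011100
11000000 ^ 00111011 = 11111011
00111010 ^ 01111111 = 01000101
00011011 ^ 01001100 = 01010111
01011010 ^ 00111110 = 01100100
01110100 ^ 10111101 = 11001001
01011011 ^ 11001101 = 10010110
11111001 ^ 00010000 = 11101001
10110011 ^ 10001101 = 00111110
01010010 ^ 11101111 = 10111101
00110001 ^ 01100010 = 01010011
00011000 ^ 00010000 = 00001000
00011000 ^ 10111111 = 10100111

[192, 227, 92, 251, 69, 87, 100, 201, 150, 233, 62, 189, 83, 8, 167]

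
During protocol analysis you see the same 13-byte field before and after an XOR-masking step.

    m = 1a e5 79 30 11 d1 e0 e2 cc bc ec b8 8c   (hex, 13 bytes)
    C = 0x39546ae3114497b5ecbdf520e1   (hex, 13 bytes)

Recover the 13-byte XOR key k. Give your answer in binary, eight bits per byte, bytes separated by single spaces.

Since C = m ⊕ k, XORing both sides with m gives k = m ⊕ C.
1a ^ 39 = 23
e5 ^ 54 = b1
79 ^ 6a = 13
30 ^ e3 = d3
11 ^ 11 = 00
d1 ^ 44 = 95
e0 ^ 97 = 77
e2 ^ b5 = 57
cc ^ ec = 20
bc ^ bd = 01
ec ^ f5 = 19
b8 ^ 20 = 98
8c ^ e1 = 6d

00100011 10110001 00010011 11010011 00000000 10010101 01110111 01010111 00100000 00000001 00011001 10011000 01101101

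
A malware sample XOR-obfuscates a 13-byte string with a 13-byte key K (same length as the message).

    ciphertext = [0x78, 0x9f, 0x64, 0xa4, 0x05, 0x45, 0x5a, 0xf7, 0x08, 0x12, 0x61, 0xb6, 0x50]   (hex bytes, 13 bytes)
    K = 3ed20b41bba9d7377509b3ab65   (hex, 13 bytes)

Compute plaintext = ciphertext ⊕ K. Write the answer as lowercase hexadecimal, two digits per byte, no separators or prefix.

78 ⊕ 3e = 46
9f ⊕ d2 = 4d
64 ⊕ 0b = 6f
a4 ⊕ 41 = e5
05 ⊕ bb = be
45 ⊕ a9 = ec
5a ⊕ d7 = 8d
f7 ⊕ 37 = c0
08 ⊕ 75 = 7d
12 ⊕ 09 = 1b
61 ⊕ b3 = d2
b6 ⊕ ab = 1d
50 ⊕ 65 = 35

464d6fe5beec8dc07d1bd21d35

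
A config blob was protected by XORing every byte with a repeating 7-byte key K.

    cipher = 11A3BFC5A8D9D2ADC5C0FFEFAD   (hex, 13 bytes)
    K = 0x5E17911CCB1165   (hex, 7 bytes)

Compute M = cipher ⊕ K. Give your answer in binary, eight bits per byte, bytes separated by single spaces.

The 7-byte key repeats, so the effective keystream is 5e 17 91 1c cb 11 65 5e 17 91 1c cb 11.
byte 0: 00010001 ⊕ 01011110 = 01001111
byte 1: 10100011 ⊕ 00010111 = 10110100
byte 2: 10111111 ⊕ 10010001 = 00101110
byte 3: 11000101 ⊕ 00011100 = 11011001
byte 4: 10101000 ⊕ 11001011 = 01100011
byte 5: 11011001 ⊕ 00010001 = 11001000
byte 6: 11010010 ⊕ 01100101 = 10110111
byte 7: 10101101 ⊕ 01011110 = 11110011
byte 8: 11000101 ⊕ 00010111 = 11010010
byte 9: 11000000 ⊕ 10010001 = 01010001
byte 10: 11111111 ⊕ 00011100 = 11100011
byte 11: 11101111 ⊕ 11001011 = 00100100
byte 12: 10101101 ⊕ 00010001 = 10111100

01001111 10110100 00101110 11011001 01100011 11001000 10110111 11110011 11010010 01010001 11100011 00100100 10111100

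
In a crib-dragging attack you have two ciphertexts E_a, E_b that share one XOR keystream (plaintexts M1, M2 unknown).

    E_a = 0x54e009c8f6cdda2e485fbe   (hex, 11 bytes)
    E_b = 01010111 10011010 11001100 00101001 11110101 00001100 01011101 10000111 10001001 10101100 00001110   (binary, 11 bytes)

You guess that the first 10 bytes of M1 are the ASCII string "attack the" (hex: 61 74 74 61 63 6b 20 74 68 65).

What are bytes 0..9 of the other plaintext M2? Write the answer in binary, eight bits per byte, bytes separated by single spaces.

First, E_a ⊕ E_b = (M1 ⊕ K) ⊕ (M2 ⊕ K) = M1 ⊕ M2, so the key drops out. Then M2 = (M1 ⊕ M2) ⊕ M1 over the first 10 bytes.
byte 0: (54 xor 57) xor 61 = 03 xor 61 = 62
byte 1: (e0 xor 9a) xor 74 = 7a xor 74 = 0e
byte 2: (09 xor cc) xor 74 = c5 xor 74 = b1
byte 3: (c8 xor 29) xor 61 = e1 xor 61 = 80
byte 4: (f6 xor f5) xor 63 = 03 xor 63 = 60
byte 5: (cd xor 0c) xor 6b = c1 xor 6b = aa
byte 6: (da xor 5d) xor 20 = 87 xor 20 = a7
byte 7: (2e xor 87) xor 74 = a9 xor 74 = dd
byte 8: (48 xor 89) xor 68 = c1 xor 68 = a9
byte 9: (5f xor ac) xor 65 = f3 xor 65 = 96

01100010 00001110 10110001 10000000 01100000 10101010 10100111 11011101 10101001 10010110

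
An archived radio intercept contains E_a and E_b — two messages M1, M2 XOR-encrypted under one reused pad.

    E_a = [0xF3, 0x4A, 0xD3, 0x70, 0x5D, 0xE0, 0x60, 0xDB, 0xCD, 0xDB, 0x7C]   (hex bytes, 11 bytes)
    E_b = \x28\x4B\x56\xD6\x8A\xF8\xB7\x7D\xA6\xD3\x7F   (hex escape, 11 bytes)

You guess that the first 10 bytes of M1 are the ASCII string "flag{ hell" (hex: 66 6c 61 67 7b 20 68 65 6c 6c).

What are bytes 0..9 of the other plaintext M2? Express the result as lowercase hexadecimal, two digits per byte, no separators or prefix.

First, E_a ⊕ E_b = (M1 ⊕ K) ⊕ (M2 ⊕ K) = M1 ⊕ M2, so the key drops out. Then M2 = (M1 ⊕ M2) ⊕ M1 over the first 10 bytes.
byte 0: (f3 ^ 28) ^ 66 = db ^ 66 = bd
byte 1: (4a ^ 4b) ^ 6c = 01 ^ 6c = 6d
byte 2: (d3 ^ 56) ^ 61 = 85 ^ 61 = e4
byte 3: (70 ^ d6) ^ 67 = a6 ^ 67 = c1
byte 4: (5d ^ 8a) ^ 7b = d7 ^ 7b = ac
byte 5: (e0 ^ f8) ^ 20 = 18 ^ 20 = 38
byte 6: (60 ^ b7) ^ 68 = d7 ^ 68 = bf
byte 7: (db ^ 7d) ^ 65 = a6 ^ 65 = c3
byte 8: (cd ^ a6) ^ 6c = 6b ^ 6c = 07
byte 9: (db ^ d3) ^ 6c = 08 ^ 6c = 64

bd6de4c1ac38bfc30764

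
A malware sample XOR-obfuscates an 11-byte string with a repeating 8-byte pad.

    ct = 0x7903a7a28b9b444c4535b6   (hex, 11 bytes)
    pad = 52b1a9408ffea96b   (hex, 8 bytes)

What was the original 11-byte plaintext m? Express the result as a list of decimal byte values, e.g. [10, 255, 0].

The 8-byte key repeats, so the effective keystream is 52 b1 a9 40 8f fe a9 6b 52 b1 a9.
byte 0: 79 ⊕ 52 = 2b
byte 1: 03 ⊕ b1 = b2
byte 2: a7 ⊕ a9 = 0e
byte 3: a2 ⊕ 40 = e2
byte 4: 8b ⊕ 8f = 04
byte 5: 9b ⊕ fe = 65
byte 6: 44 ⊕ a9 = ed
byte 7: 4c ⊕ 6b = 27
byte 8: 45 ⊕ 52 = 17
byte 9: 35 ⊕ b1 = 84
byte 10: b6 ⊕ a9 = 1f

[43, 178, 14, 226, 4, 101, 237, 39, 23, 132, 31]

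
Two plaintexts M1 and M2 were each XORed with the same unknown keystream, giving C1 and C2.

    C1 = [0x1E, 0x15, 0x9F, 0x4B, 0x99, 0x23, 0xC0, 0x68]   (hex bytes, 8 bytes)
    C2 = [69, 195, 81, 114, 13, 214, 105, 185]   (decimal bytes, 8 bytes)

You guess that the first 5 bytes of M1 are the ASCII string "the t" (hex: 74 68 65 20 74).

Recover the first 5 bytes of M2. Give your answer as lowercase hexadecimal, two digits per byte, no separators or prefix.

First, C1 ⊕ C2 = (M1 ⊕ K) ⊕ (M2 ⊕ K) = M1 ⊕ M2, so the key drops out. Then M2 = (M1 ⊕ M2) ⊕ M1 over the first 5 bytes.
byte 0: (1e xor 45) xor 74 = 5b xor 74 = 2f
byte 1: (15 xor c3) xor 68 = d6 xor 68 = be
byte 2: (9f xor 51) xor 65 = ce xor 65 = ab
byte 3: (4b xor 72) xor 20 = 39 xor 20 = 19
byte 4: (99 xor 0d) xor 74 = 94 xor 74 = e0

2fbeab19e0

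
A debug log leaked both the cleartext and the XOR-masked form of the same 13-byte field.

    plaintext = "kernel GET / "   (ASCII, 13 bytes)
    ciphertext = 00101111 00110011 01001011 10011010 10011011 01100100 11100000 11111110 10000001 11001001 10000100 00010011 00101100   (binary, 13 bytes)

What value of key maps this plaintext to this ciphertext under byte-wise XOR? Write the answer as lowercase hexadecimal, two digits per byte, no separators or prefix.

445639f4fe08c0b9c49da43c0c

Since ciphertext = plaintext ⊕ key, XORing both sides with plaintext gives key = plaintext ⊕ ciphertext.
6b ^ 2f = 44
65 ^ 33 = 56
72 ^ 4b = 39
6e ^ 9a = f4
65 ^ 9b = fe
6c ^ 64 = 08
20 ^ e0 = c0
47 ^ fe = b9
45 ^ 81 = c4
54 ^ c9 = 9d
20 ^ 84 = a4
2f ^ 13 = 3c
20 ^ 2c = 0c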